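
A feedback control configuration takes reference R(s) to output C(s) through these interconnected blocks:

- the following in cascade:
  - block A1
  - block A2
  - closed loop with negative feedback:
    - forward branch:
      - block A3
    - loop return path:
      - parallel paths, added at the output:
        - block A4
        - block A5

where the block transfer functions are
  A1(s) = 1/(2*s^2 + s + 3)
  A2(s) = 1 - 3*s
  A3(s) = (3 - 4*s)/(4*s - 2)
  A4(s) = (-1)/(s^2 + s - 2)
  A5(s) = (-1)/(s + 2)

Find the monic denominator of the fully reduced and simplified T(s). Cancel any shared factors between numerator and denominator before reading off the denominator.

The answer is s^5 + 2*s^4 - s^3 + 13*s^2/8 - 35*s/8 + 3/2.

Reasoning:
1. reduce the parallel group A4, A5: (-s)/(s^2 + s - 2)
2. apply the feedback formula to A3, (A4+A5): (-4*s^3 - s^2 + 11*s - 6)/(4*s^3 + 6*s^2 - 13*s + 4)
3. series reduction of A1, A2, [A3/(1+A3*(A4+A5))]: (12*s^4 - s^3 - 34*s^2 + 29*s - 6)/(8*s^5 + 16*s^4 - 8*s^3 + 13*s^2 - 35*s + 12)
T(s) is the step-3 result (common factors already cancelled). Leading coefficient of the denominator: 8. Divide through by 8 for the monic polynomial.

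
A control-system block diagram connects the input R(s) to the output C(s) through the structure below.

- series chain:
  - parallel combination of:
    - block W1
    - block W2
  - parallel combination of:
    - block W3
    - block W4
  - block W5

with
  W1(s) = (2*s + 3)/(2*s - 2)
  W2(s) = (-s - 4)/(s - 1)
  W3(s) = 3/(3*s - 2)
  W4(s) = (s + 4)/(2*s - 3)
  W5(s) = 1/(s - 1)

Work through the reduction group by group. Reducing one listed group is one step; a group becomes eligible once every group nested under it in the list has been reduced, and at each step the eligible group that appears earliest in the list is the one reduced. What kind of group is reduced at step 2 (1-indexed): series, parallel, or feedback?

Reducing step by step:

Step 1. add W1, W2 (parallel)
Step 2. reduce the parallel group W3, W4
Step 3. cascade (W1+W2), (W3+W4), W5
Step 2: parallel.

Answer: parallel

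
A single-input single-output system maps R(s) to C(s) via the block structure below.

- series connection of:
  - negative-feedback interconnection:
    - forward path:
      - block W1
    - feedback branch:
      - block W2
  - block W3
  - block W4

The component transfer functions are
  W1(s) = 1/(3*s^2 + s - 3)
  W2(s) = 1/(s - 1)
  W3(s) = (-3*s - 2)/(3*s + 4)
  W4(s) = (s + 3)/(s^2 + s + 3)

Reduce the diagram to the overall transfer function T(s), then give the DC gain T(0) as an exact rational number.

The answer is 1/8.

Reasoning:
1. apply the feedback formula to W1, W2: (s - 1)/(3*s^3 - 2*s^2 - 4*s + 4)
2. reduce the series chain [W1/(1+W1*W2)], W3, W4: (-3*s^3 - 8*s^2 + 5*s + 6)/(9*s^6 + 15*s^5 + 13*s^4 - 6*s^3 - 48*s^2 + 4*s + 48)
Step 2 gives the overall T(s). Then T(0) = 6/48 = 1/8.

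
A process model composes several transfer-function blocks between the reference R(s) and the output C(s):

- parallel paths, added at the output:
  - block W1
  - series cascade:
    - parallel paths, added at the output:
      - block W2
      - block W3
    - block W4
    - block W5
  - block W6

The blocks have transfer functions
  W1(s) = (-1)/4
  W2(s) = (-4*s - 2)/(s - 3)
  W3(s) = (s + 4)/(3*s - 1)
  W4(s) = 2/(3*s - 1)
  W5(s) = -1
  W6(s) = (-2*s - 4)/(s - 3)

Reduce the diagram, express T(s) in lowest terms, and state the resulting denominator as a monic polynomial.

The answer is s^3 - 11*s^2/3 + 19*s/9 - 1/3.

Reasoning:
Step 1: combine W2, W3 in parallel, giving (-11*s^2 - s - 10)/(3*s^2 - 10*s + 3)
Step 2: multiply (W2+W3), W4, W5 (series), giving (22*s^2 + 2*s + 20)/(9*s^3 - 33*s^2 + 19*s - 3)
Step 3: add W1, ((W2+W3)*W4*W5), W6 (parallel), giving (-81*s^3 + 25*s^2 + 77*s + 67)/(36*s^3 - 132*s^2 + 76*s - 12)
The result of step 3 is T(s) in lowest terms. Its denominator has leading coefficient 36; dividing the denominator through by 36 makes it monic.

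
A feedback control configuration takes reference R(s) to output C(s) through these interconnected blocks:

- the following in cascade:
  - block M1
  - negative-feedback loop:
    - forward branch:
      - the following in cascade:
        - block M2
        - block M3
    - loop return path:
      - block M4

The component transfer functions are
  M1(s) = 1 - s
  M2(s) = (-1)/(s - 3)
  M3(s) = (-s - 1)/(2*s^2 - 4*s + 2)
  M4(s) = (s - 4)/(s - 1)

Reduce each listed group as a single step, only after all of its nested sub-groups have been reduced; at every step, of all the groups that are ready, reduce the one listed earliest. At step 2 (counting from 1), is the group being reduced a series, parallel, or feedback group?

[1] combine M2, M3 in series
[2] reduce the feedback loop with forward (M2*M3) and return M4
[3] reduce the series chain M1, [(M2*M3)/(1+(M2*M3)*M4)]
Step 2 collapses a feedback group.

Therefore the answer is feedback.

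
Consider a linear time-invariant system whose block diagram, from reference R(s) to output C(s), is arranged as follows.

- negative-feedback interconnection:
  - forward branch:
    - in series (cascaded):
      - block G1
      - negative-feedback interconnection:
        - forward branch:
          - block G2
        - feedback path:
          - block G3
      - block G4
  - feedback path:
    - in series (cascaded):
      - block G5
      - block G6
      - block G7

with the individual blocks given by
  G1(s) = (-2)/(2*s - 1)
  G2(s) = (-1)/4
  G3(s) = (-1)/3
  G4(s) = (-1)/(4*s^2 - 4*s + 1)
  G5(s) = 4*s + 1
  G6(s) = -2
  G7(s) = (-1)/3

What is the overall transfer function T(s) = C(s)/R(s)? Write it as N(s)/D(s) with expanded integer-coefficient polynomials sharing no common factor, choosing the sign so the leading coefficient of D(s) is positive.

Answer: (-6)/(104*s^3 - 156*s^2 + 62*s - 17)

Working:
[1] feedback reduction of G2, G3 = (-3)/13
[2] series reduction of G1, [G2/(1+G2*G3)], G4 = (-6)/(104*s^3 - 156*s^2 + 78*s - 13)
[3] series reduction of G5, G6, G7 = 8*s/3 + 2/3
[4] collapse the loop ((G1*[G2/(1+G2*G3)]*G4) forward, (G5*G6*G7) return), which is the overall transfer function T(s) = C(s)/R(s) in lowest terms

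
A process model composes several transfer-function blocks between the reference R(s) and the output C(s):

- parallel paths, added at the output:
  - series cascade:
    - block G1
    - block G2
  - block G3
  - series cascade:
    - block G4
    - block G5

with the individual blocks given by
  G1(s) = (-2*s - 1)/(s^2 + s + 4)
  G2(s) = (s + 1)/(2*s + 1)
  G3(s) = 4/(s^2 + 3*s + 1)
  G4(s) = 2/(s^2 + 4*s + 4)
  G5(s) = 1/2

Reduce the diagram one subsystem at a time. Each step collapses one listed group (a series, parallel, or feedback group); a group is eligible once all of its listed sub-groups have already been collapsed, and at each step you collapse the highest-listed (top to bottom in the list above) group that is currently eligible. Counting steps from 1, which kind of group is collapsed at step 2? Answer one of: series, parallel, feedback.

[1] combine G1, G2 in series
[2] cascade G4, G5
[3] parallel reduction of (G1*G2), G3, (G4*G5)
The group at step 2 is a series group.

Answer: series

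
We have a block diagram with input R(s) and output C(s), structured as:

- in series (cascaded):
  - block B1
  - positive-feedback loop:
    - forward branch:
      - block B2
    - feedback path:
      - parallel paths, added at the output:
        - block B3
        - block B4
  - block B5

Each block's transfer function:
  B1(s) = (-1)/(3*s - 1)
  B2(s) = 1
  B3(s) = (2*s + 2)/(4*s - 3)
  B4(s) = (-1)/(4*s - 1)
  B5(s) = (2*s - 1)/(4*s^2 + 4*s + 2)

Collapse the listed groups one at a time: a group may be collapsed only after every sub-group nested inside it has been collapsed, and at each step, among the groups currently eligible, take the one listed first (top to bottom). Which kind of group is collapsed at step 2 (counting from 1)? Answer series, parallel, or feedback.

Step 1. combine B3, B4 in parallel
Step 2. close the feedback loop around B2, (B3+B4)
Step 3. reduce the series chain B1, [B2/(1-B2*(B3+B4))], B5
Step 2 collapses a feedback group.

Therefore the answer is feedback.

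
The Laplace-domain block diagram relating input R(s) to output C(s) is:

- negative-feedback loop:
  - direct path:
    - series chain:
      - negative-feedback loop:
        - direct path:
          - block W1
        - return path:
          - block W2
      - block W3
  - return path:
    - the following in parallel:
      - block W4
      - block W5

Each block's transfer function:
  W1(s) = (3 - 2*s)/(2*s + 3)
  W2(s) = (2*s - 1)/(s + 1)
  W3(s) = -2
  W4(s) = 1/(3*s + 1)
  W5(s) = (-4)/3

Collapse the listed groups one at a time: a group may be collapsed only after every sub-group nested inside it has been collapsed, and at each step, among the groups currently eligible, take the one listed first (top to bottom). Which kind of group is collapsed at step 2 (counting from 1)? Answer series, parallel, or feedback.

Reducing step by step:

Step 1 - feedback reduction of W1, W2
Step 2 - reduce the series chain [W1/(1+W1*W2)], W3
Step 3 - parallel reduction of W4, W5
Step 4 - collapse the loop (([W1/(1+W1*W2)]*W3) forward, (W4+W5) return)
So the answer for step 2 is series.

Answer: series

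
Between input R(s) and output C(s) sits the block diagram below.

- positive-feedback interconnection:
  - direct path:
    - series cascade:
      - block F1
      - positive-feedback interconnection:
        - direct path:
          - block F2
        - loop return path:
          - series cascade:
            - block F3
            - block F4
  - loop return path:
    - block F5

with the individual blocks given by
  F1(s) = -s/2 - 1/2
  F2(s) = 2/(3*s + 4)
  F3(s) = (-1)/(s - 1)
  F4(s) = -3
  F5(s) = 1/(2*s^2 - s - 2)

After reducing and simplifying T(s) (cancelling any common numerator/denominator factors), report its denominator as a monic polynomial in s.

Answer: s^4 - s^3/6 - 13*s^2/3 + 4*s/3 + 19/6

Working:
1. cascade F3, F4: 3/(s - 1)
2. reduce the feedback loop with forward F2 and return (F3*F4): (2*s - 2)/(3*s^2 + s - 10)
3. reduce the series chain F1, [F2/(1-F2*(F3*F4))]: (1 - s^2)/(3*s^2 + s - 10)
4. feedback reduction of (F1*[F2/(1-F2*(F3*F4))]), F5: (-2*s^4 + s^3 + 4*s^2 - s - 2)/(6*s^4 - s^3 - 26*s^2 + 8*s + 19)
Step 4 gives the fully reduced T(s), with no common factor left to cancel. The denominator's leading coefficient is 6, so divide each of its coefficients by 6 to get the monic form.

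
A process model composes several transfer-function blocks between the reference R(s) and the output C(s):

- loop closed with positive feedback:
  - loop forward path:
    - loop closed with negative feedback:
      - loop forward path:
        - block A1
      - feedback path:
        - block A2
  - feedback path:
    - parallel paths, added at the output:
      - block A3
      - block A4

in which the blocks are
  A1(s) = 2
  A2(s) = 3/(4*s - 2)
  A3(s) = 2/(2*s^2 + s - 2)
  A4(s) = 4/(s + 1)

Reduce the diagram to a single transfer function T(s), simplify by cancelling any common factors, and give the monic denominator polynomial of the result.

First reduce the diagram to T(s).

Step 1: collapse the loop (A1 forward, A2 return); result (2*s - 1)/(s + 1)
Step 2: parallel reduction of A3, A4; result (8*s^2 + 6*s - 6)/(2*s^3 + 3*s^2 - s - 2)
Step 3: apply the feedback formula to [A1/(1+A1*A2)], (A3+A4); result (4*s^4 + 4*s^3 - 5*s^2 - 3*s + 2)/(2*s^4 - 11*s^3 - 2*s^2 + 15*s - 8)
T(s) is the step-3 result (common factors already cancelled). Leading coefficient of the denominator: 2. Divide through by 2 for the monic polynomial.

Answer: s^4 - 11*s^3/2 - s^2 + 15*s/2 - 4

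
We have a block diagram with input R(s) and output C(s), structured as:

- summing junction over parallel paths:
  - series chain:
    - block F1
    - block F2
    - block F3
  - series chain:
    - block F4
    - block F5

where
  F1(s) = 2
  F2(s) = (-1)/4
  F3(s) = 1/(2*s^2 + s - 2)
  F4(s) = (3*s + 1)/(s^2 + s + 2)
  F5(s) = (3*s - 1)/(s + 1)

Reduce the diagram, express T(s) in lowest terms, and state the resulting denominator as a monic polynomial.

Answer: s^5 + 5*s^4/2 + 3*s^3 + 3*s^2/2 - 2*s - 2

Working:
Step 1: series reduction of F1, F2, F3 -> (-1)/(4*s^2 + 2*s - 4)
Step 2: series reduction of F4, F5 -> (9*s^2 - 1)/(s^3 + 2*s^2 + 3*s + 2)
Step 3: combine (F1*F2*F3), (F4*F5) in parallel -> (36*s^4 + 17*s^3 - 42*s^2 - 5*s + 2)/(4*s^5 + 10*s^4 + 12*s^3 + 6*s^2 - 8*s - 8)
T(s) is the step-3 result (common factors already cancelled). Leading coefficient of the denominator: 4. Divide through by 4 for the monic polynomial.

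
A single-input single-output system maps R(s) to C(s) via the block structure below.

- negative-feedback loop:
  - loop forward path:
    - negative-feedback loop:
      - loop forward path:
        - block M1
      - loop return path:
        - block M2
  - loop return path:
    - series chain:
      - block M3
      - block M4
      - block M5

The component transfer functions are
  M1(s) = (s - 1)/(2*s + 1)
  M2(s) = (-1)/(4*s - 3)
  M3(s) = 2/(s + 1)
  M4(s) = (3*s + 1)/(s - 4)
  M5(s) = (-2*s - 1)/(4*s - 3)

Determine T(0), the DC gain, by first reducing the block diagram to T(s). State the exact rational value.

The answer is -6/5.

Reasoning:
Step 1: collapse the loop (M1 forward, M2 return); result (4*s^2 - 7*s + 3)/(8*s^2 - 3*s - 2)
Step 2: combine M3, M4, M5 in series; result (-12*s^2 - 10*s - 2)/(4*s^3 - 15*s^2 - 7*s + 12)
Step 3: reduce the feedback loop with forward [M1/(1+M1*M2)] and return (M3*M4*M5); result (4*s^4 - 19*s^3 + 8*s^2 + 19*s - 12)/(8*s^4 - 39*s^3 - 23*s^2 + 26*s + 10)
That last expression is T(s); at s = 0 only the constant terms survive, so T(0) = -12/10 = -6/5.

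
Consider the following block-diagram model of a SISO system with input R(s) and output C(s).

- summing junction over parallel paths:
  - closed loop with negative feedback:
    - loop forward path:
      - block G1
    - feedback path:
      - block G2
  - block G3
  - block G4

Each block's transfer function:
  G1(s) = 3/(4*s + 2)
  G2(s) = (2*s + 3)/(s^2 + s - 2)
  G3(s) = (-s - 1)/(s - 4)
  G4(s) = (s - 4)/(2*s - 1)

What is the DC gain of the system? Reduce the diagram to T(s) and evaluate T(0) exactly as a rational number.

[1] apply the feedback formula to G1, G2, giving (3*s^2 + 3*s - 6)/(4*s^3 + 6*s^2 + 5)
[2] add [G1/(1+G1*G2)], G3, G4 (parallel), giving (-4*s^5 - 36*s^4 - 7*s^3 + 70*s^2 + 21*s + 61)/(8*s^5 - 24*s^4 - 38*s^3 + 34*s^2 - 45*s + 20)
The step-2 result is T(s). Setting s = 0: T(0) = 61/20.

Final answer: 61/20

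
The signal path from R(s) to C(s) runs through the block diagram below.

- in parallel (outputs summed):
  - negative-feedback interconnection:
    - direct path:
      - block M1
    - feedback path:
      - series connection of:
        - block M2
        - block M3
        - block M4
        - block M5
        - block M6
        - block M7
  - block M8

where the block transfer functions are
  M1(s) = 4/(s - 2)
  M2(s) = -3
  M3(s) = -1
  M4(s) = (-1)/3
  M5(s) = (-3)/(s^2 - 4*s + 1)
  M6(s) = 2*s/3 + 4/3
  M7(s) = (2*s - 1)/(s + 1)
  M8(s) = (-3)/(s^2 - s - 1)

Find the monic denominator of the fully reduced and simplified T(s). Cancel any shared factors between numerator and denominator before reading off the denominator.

Answer: s^6 - 6*s^5 + 23*s^4 + 17*s^3 - 68*s^2 - 13*s + 18

Working:
(1) cascade M2, M3, M4, M5, M6, M7 = (4*s^2 + 6*s - 4)/(s^3 - 3*s^2 - 3*s + 1)
(2) reduce the feedback loop with forward M1 and return (M2*M3*M4*M5*M6*M7) = (4*s^3 - 12*s^2 - 12*s + 4)/(s^4 - 5*s^3 + 19*s^2 + 31*s - 18)
(3) add [M1/(1+M1*(M2*M3*M4*M5*M6*M7))], M8 (parallel) = (4*s^5 - 19*s^4 + 11*s^3 - 29*s^2 - 85*s + 50)/(s^6 - 6*s^5 + 23*s^4 + 17*s^3 - 68*s^2 - 13*s + 18)
That last expression is T(s), already simplified, and its denominator is already monic.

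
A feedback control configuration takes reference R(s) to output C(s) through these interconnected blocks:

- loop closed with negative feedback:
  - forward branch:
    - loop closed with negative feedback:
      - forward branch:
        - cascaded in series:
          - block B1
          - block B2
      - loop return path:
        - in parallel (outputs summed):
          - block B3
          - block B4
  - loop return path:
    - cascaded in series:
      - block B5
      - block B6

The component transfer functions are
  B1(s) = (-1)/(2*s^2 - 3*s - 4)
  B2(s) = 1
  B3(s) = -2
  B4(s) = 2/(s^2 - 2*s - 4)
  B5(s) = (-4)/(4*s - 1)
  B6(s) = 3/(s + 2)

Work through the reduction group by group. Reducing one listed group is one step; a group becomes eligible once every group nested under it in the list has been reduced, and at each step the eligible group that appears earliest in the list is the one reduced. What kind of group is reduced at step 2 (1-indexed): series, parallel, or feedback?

Answer: parallel

Working:
(1) reduce the series chain B1, B2
(2) sum the parallel branches B3, B4
(3) feedback reduction of (B1*B2), (B3+B4)
(4) multiply B5, B6 (series)
(5) close the feedback loop around [(B1*B2)/(1+(B1*B2)*(B3+B4))], (B5*B6)
At step 2 the group reduced is parallel.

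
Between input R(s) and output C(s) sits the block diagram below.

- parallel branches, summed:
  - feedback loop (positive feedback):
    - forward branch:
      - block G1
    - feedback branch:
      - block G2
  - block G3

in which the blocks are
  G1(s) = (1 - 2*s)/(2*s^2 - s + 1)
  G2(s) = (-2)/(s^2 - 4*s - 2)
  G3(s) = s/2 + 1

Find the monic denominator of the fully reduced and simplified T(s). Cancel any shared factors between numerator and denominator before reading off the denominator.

[1] feedback reduction of G1, G2 gives (-2*s^3 + 9*s^2 - 2)/(2*s^4 - 9*s^3 + s^2 - 6*s)
[2] add [G1/(1-G1*G2)], G3 (parallel) gives (2*s^5 - 5*s^4 - 21*s^3 + 14*s^2 - 12*s - 4)/(4*s^4 - 18*s^3 + 2*s^2 - 12*s)
That last expression is T(s), already simplified. Scaling its denominator by 1/4 (the reciprocal of the leading coefficient) yields the monic denominator.

Final answer: s^4 - 9*s^3/2 + s^2/2 - 3*s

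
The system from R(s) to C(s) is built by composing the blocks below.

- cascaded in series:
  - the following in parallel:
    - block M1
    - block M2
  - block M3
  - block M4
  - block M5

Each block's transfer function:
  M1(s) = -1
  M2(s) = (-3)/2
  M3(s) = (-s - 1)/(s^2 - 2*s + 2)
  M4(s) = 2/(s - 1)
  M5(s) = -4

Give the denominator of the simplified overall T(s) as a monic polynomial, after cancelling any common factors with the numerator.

[1] combine M1, M2 in parallel; result (-5)/2
[2] multiply (M1+M2), M3, M4, M5 (series); result (-20*s - 20)/(s^3 - 3*s^2 + 4*s - 2)
T(s) is the step-2 result (common factors already cancelled). Leading coefficient of the denominator: 1, so no rescaling is needed.

Hence the answer: s^3 - 3*s^2 + 4*s - 2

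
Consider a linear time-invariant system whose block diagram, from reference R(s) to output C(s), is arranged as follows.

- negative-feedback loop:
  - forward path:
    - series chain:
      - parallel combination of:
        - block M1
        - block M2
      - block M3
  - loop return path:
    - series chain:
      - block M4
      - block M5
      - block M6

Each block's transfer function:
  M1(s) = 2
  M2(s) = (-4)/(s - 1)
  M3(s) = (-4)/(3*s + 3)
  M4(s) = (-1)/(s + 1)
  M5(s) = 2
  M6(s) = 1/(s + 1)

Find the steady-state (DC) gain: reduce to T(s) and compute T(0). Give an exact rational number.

(1) add M1, M2 (parallel): (2*s - 6)/(s - 1)
(2) multiply (M1+M2), M3 (series): (24 - 8*s)/(3*s^2 - 3)
(3) series reduction of M4, M5, M6: (-2)/(s^2 + 2*s + 1)
(4) reduce the feedback loop with forward ((M1+M2)*M3) and return (M4*M5*M6): (-8*s^3 + 8*s^2 + 40*s + 24)/(3*s^4 + 6*s^3 + 10*s - 51)
Step 4 gives the overall T(s). Then T(0) = 24/(-51) = -8/17.

Hence the answer: -8/17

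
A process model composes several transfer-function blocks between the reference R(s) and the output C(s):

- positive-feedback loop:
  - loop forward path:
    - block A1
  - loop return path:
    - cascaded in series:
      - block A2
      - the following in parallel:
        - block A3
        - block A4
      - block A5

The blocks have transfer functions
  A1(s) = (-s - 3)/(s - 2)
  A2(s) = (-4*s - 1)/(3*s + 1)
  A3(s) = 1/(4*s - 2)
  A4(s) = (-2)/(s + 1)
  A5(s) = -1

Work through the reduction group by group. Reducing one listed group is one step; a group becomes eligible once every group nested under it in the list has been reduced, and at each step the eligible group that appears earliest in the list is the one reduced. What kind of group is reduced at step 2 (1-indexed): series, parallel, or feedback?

The answer is series.

Reasoning:
Step 1. reduce the parallel group A3, A4
Step 2. series reduction of A2, (A3+A4), A5
Step 3. close the feedback loop around A1, (A2*(A3+A4)*A5)
The group at step 2 is a series group.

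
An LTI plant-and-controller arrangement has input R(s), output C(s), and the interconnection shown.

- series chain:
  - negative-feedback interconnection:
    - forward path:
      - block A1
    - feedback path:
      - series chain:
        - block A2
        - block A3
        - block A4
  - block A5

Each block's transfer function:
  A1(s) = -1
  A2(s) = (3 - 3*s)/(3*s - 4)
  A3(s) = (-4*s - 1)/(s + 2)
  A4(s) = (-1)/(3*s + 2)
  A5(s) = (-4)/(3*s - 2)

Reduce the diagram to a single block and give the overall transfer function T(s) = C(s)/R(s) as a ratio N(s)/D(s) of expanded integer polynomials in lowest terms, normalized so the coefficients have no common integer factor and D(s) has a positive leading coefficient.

Step 1 - reduce the series chain A2, A3, A4: (-12*s^2 + 9*s + 3)/(9*s^3 + 12*s^2 - 20*s - 16)
Step 2 - reduce the feedback loop with forward A1 and return (A2*A3*A4): (-9*s^3 - 12*s^2 + 20*s + 16)/(9*s^3 + 24*s^2 - 29*s - 19)
Step 3 - cascade [A1/(1+A1*(A2*A3*A4))], A5; the result is T(s) itself (integer coefficients, no common factor, positive leading denominator coefficient)

Therefore the answer is (36*s^3 + 48*s^2 - 80*s - 64)/(27*s^4 + 54*s^3 - 135*s^2 + s + 38).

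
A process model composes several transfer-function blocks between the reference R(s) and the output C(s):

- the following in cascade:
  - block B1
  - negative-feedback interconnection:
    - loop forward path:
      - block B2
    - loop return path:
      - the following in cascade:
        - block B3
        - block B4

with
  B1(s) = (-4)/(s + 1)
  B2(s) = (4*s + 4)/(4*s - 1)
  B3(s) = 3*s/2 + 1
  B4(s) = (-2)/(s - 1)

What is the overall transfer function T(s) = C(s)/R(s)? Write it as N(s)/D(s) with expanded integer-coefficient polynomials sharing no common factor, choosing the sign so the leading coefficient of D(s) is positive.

First reduce the diagram to T(s).

[1] reduce the series chain B3, B4 -> (-3*s - 2)/(s - 1)
[2] apply the feedback formula to B2, (B3*B4) -> (4 - 4*s^2)/(8*s^2 + 25*s + 7)
[3] series reduction of B1, [B2/(1+B2*(B3*B4))]: this yields T(s), and no further normalization is needed

Answer: (16*s - 16)/(8*s^2 + 25*s + 7)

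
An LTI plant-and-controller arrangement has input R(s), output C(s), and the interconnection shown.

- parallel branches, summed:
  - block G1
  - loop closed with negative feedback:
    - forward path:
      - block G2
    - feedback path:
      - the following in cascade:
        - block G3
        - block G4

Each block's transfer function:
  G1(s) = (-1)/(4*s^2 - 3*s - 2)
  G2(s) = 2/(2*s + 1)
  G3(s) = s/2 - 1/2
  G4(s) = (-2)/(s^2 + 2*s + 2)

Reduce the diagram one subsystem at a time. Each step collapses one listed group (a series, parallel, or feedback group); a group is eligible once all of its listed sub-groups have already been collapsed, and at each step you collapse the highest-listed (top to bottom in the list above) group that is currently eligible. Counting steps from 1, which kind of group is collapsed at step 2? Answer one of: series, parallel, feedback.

(1) combine G3, G4 in series
(2) reduce the feedback loop with forward G2 and return (G3*G4)
(3) parallel reduction of G1, [G2/(1+G2*(G3*G4))]
So the answer for step 2 is feedback.

Hence the answer: feedback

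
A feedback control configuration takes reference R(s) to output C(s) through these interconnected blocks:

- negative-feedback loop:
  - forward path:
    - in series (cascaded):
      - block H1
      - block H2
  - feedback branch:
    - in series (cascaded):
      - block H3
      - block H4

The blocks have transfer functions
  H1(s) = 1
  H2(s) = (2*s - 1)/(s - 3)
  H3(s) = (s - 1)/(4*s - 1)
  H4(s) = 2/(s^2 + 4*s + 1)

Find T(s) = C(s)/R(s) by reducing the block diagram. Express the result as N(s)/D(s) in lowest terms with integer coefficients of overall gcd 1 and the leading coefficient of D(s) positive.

[1] combine H1, H2 in series, giving (2*s - 1)/(s - 3)
[2] reduce the series chain H3, H4, giving (2*s - 2)/(4*s^3 + 15*s^2 - 1)
[3] close the feedback loop around (H1*H2), (H3*H4), which is the overall transfer function T(s) = C(s)/R(s) in lowest terms

Answer: (8*s^4 + 26*s^3 - 15*s^2 - 2*s + 1)/(4*s^4 + 3*s^3 - 41*s^2 - 7*s + 5)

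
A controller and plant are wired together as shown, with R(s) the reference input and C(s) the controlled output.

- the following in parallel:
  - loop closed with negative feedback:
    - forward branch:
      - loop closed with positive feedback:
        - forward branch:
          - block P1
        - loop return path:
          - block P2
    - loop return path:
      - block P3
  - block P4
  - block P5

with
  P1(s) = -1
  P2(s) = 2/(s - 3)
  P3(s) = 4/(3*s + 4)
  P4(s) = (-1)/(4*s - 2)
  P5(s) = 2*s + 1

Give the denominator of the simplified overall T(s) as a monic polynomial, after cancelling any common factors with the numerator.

(1) collapse the loop (P1 forward, P2 return), giving (3 - s)/(s - 1)
(2) apply the feedback formula to [P1/(1-P1*P2)], P3, giving (-3*s^2 + 5*s + 12)/(3*s^2 - 3*s + 8)
(3) reduce the parallel group [[P1/(1-P1*P2)]/(1+[P1/(1-P1*P2)]*P3)], P4, P5, giving (24*s^4 - 36*s^3 + 81*s^2 + 47*s - 48)/(12*s^3 - 18*s^2 + 38*s - 16)
T(s) is the step-3 result (common factors already cancelled). Leading coefficient of the denominator: 12. Divide through by 12 for the monic polynomial.

Therefore the answer is s^3 - 3*s^2/2 + 19*s/6 - 4/3.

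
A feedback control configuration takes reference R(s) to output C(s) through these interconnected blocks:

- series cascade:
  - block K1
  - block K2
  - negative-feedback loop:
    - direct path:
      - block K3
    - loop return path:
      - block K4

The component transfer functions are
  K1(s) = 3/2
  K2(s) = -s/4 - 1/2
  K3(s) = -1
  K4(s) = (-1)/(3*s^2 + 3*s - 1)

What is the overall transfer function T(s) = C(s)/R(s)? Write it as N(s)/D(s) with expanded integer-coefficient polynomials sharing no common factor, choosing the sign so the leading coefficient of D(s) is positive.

(1) collapse the loop (K3 forward, K4 return); result (-3*s^2 - 3*s + 1)/(3*s^2 + 3*s)
(2) cascade K1, K2, [K3/(1+K3*K4)], which is the overall transfer function T(s) = C(s)/R(s) in lowest terms

Therefore the answer is (3*s^3 + 9*s^2 + 5*s - 2)/(8*s^2 + 8*s).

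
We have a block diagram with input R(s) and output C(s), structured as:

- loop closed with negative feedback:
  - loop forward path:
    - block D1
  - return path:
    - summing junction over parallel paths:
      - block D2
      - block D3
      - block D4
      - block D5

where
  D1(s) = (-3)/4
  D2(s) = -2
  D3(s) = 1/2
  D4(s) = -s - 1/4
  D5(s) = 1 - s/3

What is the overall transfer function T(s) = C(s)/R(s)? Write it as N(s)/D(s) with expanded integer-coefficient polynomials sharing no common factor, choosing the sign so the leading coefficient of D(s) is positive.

Reducing step by step:

Step 1. reduce the parallel group D2, D3, D4, D5: -4*s/3 - 3/4
Step 2. collapse the loop (D1 forward, (D2+D3+D4+D5) return): this yields T(s), and no further normalization is needed

Answer: (-12)/(16*s + 25)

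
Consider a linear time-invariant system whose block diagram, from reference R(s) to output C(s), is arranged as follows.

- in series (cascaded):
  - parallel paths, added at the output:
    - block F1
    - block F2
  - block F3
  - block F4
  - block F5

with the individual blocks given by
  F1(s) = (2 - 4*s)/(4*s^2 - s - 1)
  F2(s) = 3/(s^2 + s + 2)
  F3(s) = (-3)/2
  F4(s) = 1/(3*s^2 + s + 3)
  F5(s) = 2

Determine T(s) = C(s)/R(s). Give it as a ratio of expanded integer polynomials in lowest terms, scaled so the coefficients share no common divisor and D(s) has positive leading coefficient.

[1] sum the parallel branches F1, F2; result (-4*s^3 + 10*s^2 - 9*s + 1)/(4*s^4 + 3*s^3 + 6*s^2 - 3*s - 2)
[2] series reduction of (F1+F2), F3, F4, F5 - this is the overall T(s), already in the required normalized form

Answer: (12*s^3 - 30*s^2 + 27*s - 3)/(12*s^6 + 13*s^5 + 33*s^4 + 6*s^3 + 9*s^2 - 11*s - 6)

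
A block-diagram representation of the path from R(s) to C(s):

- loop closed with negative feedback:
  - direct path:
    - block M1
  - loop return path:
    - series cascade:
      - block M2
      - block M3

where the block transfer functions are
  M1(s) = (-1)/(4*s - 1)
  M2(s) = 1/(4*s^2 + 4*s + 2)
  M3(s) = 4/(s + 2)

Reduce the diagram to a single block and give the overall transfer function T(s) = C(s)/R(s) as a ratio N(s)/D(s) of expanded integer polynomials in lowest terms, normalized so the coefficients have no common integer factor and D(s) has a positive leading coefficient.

Step 1: series reduction of M2, M3 -> 2/(2*s^3 + 6*s^2 + 5*s + 2)
Step 2: feedback reduction of M1, (M2*M3), giving the overall T(s)

Therefore the answer is (-2*s^3 - 6*s^2 - 5*s - 2)/(8*s^4 + 22*s^3 + 14*s^2 + 3*s - 4).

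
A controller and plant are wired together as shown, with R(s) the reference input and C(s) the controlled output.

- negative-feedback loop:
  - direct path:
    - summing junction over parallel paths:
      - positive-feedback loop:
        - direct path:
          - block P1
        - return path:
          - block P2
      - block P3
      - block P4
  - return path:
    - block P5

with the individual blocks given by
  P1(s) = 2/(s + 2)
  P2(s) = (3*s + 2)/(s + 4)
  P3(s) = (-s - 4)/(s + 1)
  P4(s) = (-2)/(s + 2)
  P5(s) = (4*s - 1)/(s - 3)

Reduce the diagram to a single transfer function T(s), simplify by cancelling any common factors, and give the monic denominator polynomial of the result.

(1) close the feedback loop around P1, P2 -> (2*s + 8)/(s^2 + 4)
(2) reduce the parallel group [P1/(1-P1*P2)], P3, P4 -> (-s^4 - 6*s^3 - 4*s - 24)/(s^4 + 3*s^3 + 6*s^2 + 12*s + 8)
(3) apply the feedback formula to ([P1/(1-P1*P2)]+P3+P4), P5 -> (s^5 + 3*s^4 - 18*s^3 + 4*s^2 + 12*s - 72)/(3*s^5 + 23*s^4 - 3*s^3 + 22*s^2 + 120*s)
T(s) is the step-3 result (common factors already cancelled). Leading coefficient of the denominator: 3. Divide through by 3 for the monic polynomial.

Answer: s^5 + 23*s^4/3 - s^3 + 22*s^2/3 + 40*s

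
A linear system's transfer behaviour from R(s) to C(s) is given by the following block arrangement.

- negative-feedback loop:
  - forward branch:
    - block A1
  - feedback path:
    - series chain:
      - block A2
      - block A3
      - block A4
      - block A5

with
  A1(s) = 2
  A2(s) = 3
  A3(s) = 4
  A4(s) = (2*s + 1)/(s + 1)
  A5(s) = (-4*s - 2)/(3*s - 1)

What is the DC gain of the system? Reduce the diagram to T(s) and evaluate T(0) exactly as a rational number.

Step 1: reduce the series chain A2, A3, A4, A5 gives (-96*s^2 - 96*s - 24)/(3*s^2 + 2*s - 1)
Step 2: apply the feedback formula to A1, (A2*A3*A4*A5) gives (-6*s^2 - 4*s + 2)/(189*s^2 + 190*s + 49)
That last expression is T(s); at s = 0 only the constant terms survive, so T(0) = 2/49.

Final answer: 2/49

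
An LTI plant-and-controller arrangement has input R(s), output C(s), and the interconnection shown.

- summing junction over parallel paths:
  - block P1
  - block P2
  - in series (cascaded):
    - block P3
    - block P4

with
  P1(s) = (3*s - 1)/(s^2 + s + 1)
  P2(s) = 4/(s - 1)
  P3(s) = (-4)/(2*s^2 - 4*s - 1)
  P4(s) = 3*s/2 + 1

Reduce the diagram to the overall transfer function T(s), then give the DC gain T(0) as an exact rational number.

Step 1 - reduce the series chain P3, P4 gives (-6*s - 4)/(2*s^2 - 4*s - 1)
Step 2 - combine P1, P2, (P3*P4) in parallel gives (8*s^4 - 32*s^3 + 3*s^2 - 14*s - 1)/(2*s^5 - 4*s^4 - s^3 - 2*s^2 + 4*s + 1)
DC gain: substitute s = 0 into T(s) from step 2: T(0) = -1/1 = -1.

Answer: -1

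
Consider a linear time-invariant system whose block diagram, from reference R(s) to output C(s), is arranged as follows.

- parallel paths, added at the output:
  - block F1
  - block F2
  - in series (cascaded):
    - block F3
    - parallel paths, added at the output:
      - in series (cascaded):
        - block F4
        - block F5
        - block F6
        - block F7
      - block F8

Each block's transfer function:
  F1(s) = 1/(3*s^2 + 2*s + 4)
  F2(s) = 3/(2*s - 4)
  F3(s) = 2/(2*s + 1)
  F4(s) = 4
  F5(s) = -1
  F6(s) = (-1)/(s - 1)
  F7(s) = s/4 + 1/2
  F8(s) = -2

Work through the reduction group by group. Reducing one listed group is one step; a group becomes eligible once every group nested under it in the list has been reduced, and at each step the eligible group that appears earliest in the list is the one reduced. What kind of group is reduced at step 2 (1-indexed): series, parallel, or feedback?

Answer: parallel

Working:
[1] multiply F4, F5, F6, F7 (series)
[2] add (F4*F5*F6*F7), F8 (parallel)
[3] series reduction of F3, ((F4*F5*F6*F7)+F8)
[4] combine F1, F2, (F3*((F4*F5*F6*F7)+F8)) in parallel
The group at step 2 is a parallel group.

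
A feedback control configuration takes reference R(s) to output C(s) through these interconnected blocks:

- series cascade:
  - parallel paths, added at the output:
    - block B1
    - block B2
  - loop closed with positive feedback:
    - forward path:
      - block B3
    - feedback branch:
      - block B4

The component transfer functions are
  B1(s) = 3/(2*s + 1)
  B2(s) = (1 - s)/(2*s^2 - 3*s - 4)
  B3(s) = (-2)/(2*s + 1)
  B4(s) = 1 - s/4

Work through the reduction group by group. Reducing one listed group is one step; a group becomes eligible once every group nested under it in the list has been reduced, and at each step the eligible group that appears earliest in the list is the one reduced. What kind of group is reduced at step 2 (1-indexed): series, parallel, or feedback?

The answer is feedback.

Reasoning:
(1) reduce the parallel group B1, B2
(2) close the feedback loop around B3, B4
(3) reduce the series chain (B1+B2), [B3/(1-B3*B4)]
The group at step 2 is a feedback group.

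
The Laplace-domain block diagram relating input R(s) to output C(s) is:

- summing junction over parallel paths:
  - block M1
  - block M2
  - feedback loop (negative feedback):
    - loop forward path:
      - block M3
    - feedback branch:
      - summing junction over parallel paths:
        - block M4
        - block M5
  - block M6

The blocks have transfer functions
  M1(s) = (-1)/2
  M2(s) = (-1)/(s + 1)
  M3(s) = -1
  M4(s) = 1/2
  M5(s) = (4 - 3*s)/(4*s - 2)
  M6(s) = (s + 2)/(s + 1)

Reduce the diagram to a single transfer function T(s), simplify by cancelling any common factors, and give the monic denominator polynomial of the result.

(1) parallel reduction of M4, M5 gives (3 - s)/(4*s - 2)
(2) feedback reduction of M3, (M4+M5) gives (2 - 4*s)/(5*s - 5)
(3) add M1, M2, [M3/(1+M3*(M4+M5))], M6 (parallel) gives (-3*s - 1)/(10*s - 10)
Step 3 gives the fully reduced T(s), with no common factor left to cancel. The denominator's leading coefficient is 10, so divide each of its coefficients by 10 to get the monic form.

Hence the answer: s - 1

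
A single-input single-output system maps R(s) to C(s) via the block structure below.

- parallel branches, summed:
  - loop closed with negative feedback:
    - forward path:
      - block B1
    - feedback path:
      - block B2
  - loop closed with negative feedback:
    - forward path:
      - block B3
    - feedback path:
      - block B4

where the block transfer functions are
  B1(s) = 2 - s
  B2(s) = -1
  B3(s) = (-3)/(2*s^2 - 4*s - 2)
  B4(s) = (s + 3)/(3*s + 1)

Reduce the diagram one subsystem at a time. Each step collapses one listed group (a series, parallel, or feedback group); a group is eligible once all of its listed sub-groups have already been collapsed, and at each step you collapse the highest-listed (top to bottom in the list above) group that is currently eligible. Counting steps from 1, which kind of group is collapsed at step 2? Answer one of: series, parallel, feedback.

Step 1 - feedback reduction of B1, B2
Step 2 - close the feedback loop around B3, B4
Step 3 - parallel reduction of [B1/(1+B1*B2)], [B3/(1+B3*B4)]
Step 2: feedback.

Therefore the answer is feedback.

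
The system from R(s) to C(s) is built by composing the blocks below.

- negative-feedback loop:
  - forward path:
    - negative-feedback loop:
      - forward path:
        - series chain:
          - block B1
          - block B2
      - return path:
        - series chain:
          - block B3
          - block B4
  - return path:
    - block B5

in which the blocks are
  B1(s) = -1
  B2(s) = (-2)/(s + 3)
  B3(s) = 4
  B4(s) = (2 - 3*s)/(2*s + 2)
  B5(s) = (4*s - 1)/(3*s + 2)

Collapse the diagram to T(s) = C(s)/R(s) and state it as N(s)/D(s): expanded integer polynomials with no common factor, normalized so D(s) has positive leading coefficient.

(1) multiply B1, B2 (series), giving 2/(s + 3)
(2) series reduction of B3, B4, giving (4 - 6*s)/(s + 1)
(3) feedback reduction of (B1*B2), (B3*B4), giving (2*s + 2)/(s^2 - 8*s + 11)
(4) reduce the feedback loop with forward [(B1*B2)/(1+(B1*B2)*(B3*B4))] and return B5; the result is T(s) itself (integer coefficients, no common factor, positive leading denominator coefficient)

Hence the answer: (6*s^2 + 10*s + 4)/(3*s^3 - 14*s^2 + 23*s + 20)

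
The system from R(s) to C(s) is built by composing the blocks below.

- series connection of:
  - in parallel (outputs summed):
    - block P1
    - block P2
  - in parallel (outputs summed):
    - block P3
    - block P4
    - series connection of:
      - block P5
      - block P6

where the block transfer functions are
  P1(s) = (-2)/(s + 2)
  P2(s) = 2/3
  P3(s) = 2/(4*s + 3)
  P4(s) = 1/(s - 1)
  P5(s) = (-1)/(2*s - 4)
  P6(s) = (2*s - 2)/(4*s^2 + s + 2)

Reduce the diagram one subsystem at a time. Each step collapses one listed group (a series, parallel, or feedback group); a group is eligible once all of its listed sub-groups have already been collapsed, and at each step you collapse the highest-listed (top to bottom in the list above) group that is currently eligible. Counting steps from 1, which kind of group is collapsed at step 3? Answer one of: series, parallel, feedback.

[1] parallel reduction of P1, P2
[2] multiply P5, P6 (series)
[3] reduce the parallel group P3, P4, (P5*P6)
[4] reduce the series chain (P1+P2), (P3+P4+(P5*P6))
The group at step 3 is a parallel group.

Final answer: parallel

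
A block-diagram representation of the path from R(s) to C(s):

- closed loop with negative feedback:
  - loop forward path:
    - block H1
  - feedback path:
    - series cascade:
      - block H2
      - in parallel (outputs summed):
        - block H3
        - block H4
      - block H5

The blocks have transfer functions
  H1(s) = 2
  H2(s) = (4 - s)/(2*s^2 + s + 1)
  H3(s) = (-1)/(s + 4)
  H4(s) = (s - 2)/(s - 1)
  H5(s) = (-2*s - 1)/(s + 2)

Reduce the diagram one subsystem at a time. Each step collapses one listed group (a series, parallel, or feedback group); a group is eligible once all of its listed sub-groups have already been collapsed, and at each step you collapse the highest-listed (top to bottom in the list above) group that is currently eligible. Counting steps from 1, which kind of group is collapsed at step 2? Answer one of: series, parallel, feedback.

(1) parallel reduction of H3, H4
(2) cascade H2, (H3+H4), H5
(3) collapse the loop (H1 forward, (H2*(H3+H4)*H5) return)
The group at step 2 is a series group.

Answer: series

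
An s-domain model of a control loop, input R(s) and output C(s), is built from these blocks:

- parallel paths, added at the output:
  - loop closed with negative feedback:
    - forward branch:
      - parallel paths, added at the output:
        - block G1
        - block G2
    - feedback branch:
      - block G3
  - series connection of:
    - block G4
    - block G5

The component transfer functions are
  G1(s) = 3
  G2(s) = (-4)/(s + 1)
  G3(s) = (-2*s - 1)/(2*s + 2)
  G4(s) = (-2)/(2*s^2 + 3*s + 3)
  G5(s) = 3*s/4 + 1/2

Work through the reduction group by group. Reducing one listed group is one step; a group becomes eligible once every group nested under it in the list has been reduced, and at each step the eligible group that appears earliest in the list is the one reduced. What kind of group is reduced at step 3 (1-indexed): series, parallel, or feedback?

Reducing step by step:

Step 1 - add G1, G2 (parallel)
Step 2 - reduce the feedback loop with forward (G1+G2) and return G3
Step 3 - multiply G4, G5 (series)
Step 4 - sum the parallel branches [(G1+G2)/(1+(G1+G2)*G3)], (G4*G5)
The group at step 3 is a series group.

Answer: series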